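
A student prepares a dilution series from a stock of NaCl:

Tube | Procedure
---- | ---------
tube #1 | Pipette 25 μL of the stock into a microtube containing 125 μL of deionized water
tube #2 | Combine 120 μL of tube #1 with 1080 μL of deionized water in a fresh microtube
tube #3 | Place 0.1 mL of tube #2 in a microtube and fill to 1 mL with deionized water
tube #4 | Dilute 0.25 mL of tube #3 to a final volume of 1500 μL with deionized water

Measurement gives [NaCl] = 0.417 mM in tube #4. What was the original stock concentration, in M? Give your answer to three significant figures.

1.50 M

Step 1: 25 μL + 125 μL = 150 μL total → factor 150/25 = 6
Step 2: 120 μL + 1080 μL = 1200 μL total → factor 1200/120 = 10
Step 3: 0.1 mL brought to 1 mL → factor 1/0.1 = 10
Step 4: 0.25 mL brought to 1500 μL → factor 1.5/0.25 = 6
Overall dilution factor = 6 × 10 × 10 × 6 = 3600
Stock = 0.417 mM × 3600 = 1501 mM = 1.50 M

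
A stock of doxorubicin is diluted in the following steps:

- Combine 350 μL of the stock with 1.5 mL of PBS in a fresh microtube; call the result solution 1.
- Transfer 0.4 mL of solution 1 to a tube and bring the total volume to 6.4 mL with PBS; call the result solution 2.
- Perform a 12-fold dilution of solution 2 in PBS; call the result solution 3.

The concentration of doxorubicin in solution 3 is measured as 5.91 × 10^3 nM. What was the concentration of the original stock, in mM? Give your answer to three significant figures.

6.00 mM

Step 1: 350 μL + 1.5 mL = 1850 μL total → factor 1850/350 = 5.2857
Step 2: 0.4 mL brought to 6.4 mL → factor 6.4/0.4 = 16
Step 3: 12-fold → factor 12
Overall dilution factor = 5.2857 × 16 × 12 = 1014.9
Stock = 5.91 × 10^3 nM × 1014.9 = 5.998 × 10^6 nM = 6.00 mM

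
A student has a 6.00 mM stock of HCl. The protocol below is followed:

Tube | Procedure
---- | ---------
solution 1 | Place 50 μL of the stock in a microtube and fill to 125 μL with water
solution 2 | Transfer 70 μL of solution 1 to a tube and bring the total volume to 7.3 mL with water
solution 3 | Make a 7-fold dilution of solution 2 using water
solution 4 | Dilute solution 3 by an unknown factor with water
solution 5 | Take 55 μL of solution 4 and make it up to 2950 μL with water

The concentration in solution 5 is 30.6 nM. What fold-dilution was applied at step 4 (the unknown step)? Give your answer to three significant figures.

2.00-fold

Step 1: 50 μL brought to 125 μL → factor 125/50 = 2.5
Step 2: 70 μL brought to 7.3 mL → factor 7300/70 = 104.29
Step 3: 7-fold → factor 7
Step 4: unknown factor x
Step 5: 55 μL brought to 2950 μL → factor 2950/55 = 53.636
Product of known-step factors = 97886
Overall factor = 6.00 mM / (30.6 nM) = 1.9608 × 10^5
x = 1.9608 × 10^5 / 97886 = 2.00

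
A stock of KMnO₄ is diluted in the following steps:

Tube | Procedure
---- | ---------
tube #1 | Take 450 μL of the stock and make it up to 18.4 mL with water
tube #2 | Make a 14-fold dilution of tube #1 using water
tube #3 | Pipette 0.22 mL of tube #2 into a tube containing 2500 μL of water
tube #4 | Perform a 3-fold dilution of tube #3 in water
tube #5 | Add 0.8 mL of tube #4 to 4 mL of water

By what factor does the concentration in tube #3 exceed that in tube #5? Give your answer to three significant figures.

18.0

Step 1: 450 μL brought to 18.4 mL → factor 18400/450 = 40.889
Step 2: 14-fold → factor 14
Step 3: 0.22 mL + 2500 μL = 2.72 mL total → factor 2.72/0.22 = 12.364
Step 4: 3-fold → factor 3
Step 5: 0.8 mL + 4 mL = 4.8 mL total → factor 4.8/0.8 = 6
Dilution factor to tube #3 = 7077.5; to tube #5 = 1.2739 × 10^5
[tube #3]/[tube #5] = (factor to tube #5)/(factor to tube #3) = 1.2739 × 10^5/7077.5 = 18.0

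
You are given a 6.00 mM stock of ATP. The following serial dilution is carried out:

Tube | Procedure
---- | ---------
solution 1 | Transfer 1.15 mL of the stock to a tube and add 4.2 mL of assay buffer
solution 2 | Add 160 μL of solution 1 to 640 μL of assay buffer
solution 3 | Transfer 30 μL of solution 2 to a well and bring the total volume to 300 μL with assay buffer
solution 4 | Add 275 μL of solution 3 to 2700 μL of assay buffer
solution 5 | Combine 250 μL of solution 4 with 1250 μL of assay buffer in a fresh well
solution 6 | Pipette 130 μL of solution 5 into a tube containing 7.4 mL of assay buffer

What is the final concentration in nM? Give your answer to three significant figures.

Step 1: 1.15 mL + 4.2 mL = 5.35 mL total → factor 5.35/1.15 = 4.6522
Step 2: 160 μL + 640 μL = 800 μL total → factor 800/160 = 5
Step 3: 30 μL brought to 300 μL → factor 300/30 = 10
Step 4: 275 μL + 2700 μL = 2975 μL total → factor 2975/275 = 10.818
Step 5: 250 μL + 1250 μL = 1500 μL total → factor 1500/250 = 6
Step 6: 130 μL + 7.4 mL = 7530 μL total → factor 7530/130 = 57.923
Overall dilution factor = 4.6522 × 5 × 10 × 10.818 × 6 × 57.923 = 8.7455 × 10^5
Final = 6.00 mM / 8.7455 × 10^5 = 6.861 × 10^-6 mM = 6.86 nM

6.86 nM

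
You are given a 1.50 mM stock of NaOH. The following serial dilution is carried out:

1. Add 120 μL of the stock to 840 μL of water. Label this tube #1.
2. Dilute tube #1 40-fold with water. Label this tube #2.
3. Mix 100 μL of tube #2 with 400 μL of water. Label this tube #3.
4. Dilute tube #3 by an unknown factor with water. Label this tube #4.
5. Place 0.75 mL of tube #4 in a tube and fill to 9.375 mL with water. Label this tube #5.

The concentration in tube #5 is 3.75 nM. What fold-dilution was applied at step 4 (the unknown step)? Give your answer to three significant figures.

20.0-fold

Step 1: 120 μL + 840 μL = 960 μL total → factor 960/120 = 8
Step 2: 40-fold → factor 40
Step 3: 100 μL + 400 μL = 500 μL total → factor 500/100 = 5
Step 4: unknown factor x
Step 5: 0.75 mL brought to 9.375 mL → factor 9.375/0.75 = 12.5
Product of known-step factors = 20000
Overall factor = 1.50 mM / (3.75 nM) = 4 × 10^5
x = 4 × 10^5 / 20000 = 20.0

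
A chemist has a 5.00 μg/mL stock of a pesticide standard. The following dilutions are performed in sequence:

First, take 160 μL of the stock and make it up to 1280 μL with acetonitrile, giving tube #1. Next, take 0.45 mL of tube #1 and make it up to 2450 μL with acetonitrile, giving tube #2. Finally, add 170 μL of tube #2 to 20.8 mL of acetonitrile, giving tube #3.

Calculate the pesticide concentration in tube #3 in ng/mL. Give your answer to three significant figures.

Step 1: 160 μL brought to 1280 μL → factor 1280/160 = 8
Step 2: 0.45 mL brought to 2450 μL → factor 2.45/0.45 = 5.4444
Step 3: 170 μL + 20.8 mL = 20970 μL total → factor 20970/170 = 123.35
Dilution factor through tube #3 = 8 × 5.4444 × 123.35 = 5372.7
[tube #3] = 5.00 μg/mL / 5372.7 = 0.0009306 μg/mL = 0.931 ng/mL

0.931 ng/mL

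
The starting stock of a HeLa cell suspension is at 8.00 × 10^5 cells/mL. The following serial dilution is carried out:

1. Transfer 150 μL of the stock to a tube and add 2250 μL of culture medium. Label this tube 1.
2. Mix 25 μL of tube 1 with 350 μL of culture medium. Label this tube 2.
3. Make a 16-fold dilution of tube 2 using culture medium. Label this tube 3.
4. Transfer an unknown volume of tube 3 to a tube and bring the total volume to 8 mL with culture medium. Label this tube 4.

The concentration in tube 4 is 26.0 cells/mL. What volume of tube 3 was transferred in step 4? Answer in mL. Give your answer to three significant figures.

Step 1: 150 μL + 2250 μL = 2400 μL total → factor 2400/150 = 16
Step 2: 25 μL + 350 μL = 375 μL total → factor 375/25 = 15
Step 3: 16-fold → factor 16
Step 4: v brought to 8 mL → factor = 8 mL/v
Product of known-step factors = 3840
Overall factor = 8.00 × 10^5 cells/mL / (26.0 cells/mL) = 30769
Step-4 factor = 30769 / 3840 = 8.0128
v = 8 mL / 8.0128 = 0.998 mL

0.998 mL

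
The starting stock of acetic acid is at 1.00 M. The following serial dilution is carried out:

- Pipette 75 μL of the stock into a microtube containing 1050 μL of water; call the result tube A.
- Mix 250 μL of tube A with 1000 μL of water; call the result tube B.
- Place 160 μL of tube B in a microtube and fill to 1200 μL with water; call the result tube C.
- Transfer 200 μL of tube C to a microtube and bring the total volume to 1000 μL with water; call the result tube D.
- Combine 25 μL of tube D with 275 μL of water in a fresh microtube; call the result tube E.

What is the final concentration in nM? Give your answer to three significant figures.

2.96 × 10^4 nM

Step 1: 75 μL + 1050 μL = 1125 μL total → factor 1125/75 = 15
Step 2: 250 μL + 1000 μL = 1250 μL total → factor 1250/250 = 5
Step 3: 160 μL brought to 1200 μL → factor 1200/160 = 7.5
Step 4: 200 μL brought to 1000 μL → factor 1000/200 = 5
Step 5: 25 μL + 275 μL = 300 μL total → factor 300/25 = 12
Overall dilution factor = 15 × 5 × 7.5 × 5 × 12 = 33750
Final = 1.00 M / 33750 = 2.963 × 10^-5 M = 2.96 × 10^4 nM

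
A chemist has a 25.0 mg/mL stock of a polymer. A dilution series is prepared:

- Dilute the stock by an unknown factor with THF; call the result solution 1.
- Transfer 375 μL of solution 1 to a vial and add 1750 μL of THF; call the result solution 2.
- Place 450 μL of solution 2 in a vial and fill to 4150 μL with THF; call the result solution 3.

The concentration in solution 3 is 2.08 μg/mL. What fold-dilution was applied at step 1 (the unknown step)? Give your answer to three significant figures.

Step 1: unknown factor x
Step 2: 375 μL + 1750 μL = 2125 μL total → factor 2125/375 = 5.6667
Step 3: 450 μL brought to 4150 μL → factor 4150/450 = 9.2222
Product of known-step factors = 52.259
Overall factor = 25.0 mg/mL / (2.08 μg/mL) = 12019
x = 12019 / 52.259 = 230

230-fold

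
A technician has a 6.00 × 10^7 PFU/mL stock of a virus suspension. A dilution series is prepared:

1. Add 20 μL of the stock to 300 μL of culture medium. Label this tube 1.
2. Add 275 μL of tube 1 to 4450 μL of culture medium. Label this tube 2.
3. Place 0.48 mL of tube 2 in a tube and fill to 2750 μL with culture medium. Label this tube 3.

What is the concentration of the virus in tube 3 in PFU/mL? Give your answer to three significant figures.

Step 1: 20 μL + 300 μL = 320 μL total → factor 320/20 = 16
Step 2: 275 μL + 4450 μL = 4725 μL total → factor 4725/275 = 17.182
Step 3: 0.48 mL brought to 2750 μL → factor 2.75/0.48 = 5.7292
Overall dilution factor = 16 × 17.182 × 5.7292 = 1575
Final = 6.00 × 10^7 PFU/mL / 1575 = 3.81 × 10^4 PFU/mL

3.81 × 10^4 PFU/mL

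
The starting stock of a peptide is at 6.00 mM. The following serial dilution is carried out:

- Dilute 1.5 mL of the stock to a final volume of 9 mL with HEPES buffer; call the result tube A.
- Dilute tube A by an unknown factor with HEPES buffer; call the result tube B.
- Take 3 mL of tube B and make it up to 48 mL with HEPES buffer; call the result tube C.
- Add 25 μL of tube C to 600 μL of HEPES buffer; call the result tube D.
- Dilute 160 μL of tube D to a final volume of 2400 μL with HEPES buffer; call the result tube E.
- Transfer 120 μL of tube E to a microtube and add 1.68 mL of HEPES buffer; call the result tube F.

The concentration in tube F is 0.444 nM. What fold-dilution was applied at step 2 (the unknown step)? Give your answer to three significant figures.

Step 1: 1.5 mL brought to 9 mL → factor 9/1.5 = 6
Step 2: unknown factor x
Step 3: 3 mL brought to 48 mL → factor 48/3 = 16
Step 4: 25 μL + 600 μL = 625 μL total → factor 625/25 = 25
Step 5: 160 μL brought to 2400 μL → factor 2400/160 = 15
Step 6: 120 μL + 1.68 mL = 1800 μL total → factor 1800/120 = 15
Product of known-step factors = 5.4 × 10^5
Overall factor = 6.00 mM / (0.444 nM) = 1.3514 × 10^7
x = 1.3514 × 10^7 / 5.4 × 10^5 = 25.0

25.0-fold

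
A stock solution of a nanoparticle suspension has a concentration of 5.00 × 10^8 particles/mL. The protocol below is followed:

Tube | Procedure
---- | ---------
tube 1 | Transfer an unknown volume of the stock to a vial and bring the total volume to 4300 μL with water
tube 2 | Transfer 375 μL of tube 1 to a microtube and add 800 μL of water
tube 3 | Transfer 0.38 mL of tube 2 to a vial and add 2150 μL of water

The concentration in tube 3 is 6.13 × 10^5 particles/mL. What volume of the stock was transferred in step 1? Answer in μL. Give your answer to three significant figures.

110 μL

Step 1: v brought to 4300 μL → factor = 4300 μL/v
Step 2: 375 μL + 800 μL = 1175 μL total → factor 1175/375 = 3.1333
Step 3: 0.38 mL + 2150 μL = 2.53 mL total → factor 2.53/0.38 = 6.6579
Product of known-step factors = 20.861
Overall factor = 5.00 × 10^8 particles/mL / (6.13 × 10^5 particles/mL) = 815.66
Step-1 factor = 815.66 / 20.861 = 39.099
v = 4300 μL / 39.099 = 110 μL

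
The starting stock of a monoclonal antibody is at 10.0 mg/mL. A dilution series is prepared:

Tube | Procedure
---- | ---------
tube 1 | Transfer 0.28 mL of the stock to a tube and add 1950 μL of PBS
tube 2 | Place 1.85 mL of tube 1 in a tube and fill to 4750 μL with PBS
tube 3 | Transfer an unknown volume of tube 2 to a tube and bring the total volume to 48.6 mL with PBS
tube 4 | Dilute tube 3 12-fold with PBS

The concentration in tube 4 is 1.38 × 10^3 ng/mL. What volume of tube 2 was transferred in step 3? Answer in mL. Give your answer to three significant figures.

Step 1: 0.28 mL + 1950 μL = 2.23 mL total → factor 2.23/0.28 = 7.9643
Step 2: 1.85 mL brought to 4750 μL → factor 4.75/1.85 = 2.5676
Step 3: v brought to 48.6 mL → factor = 48.6 mL/v
Step 4: 12-fold → factor 12
Product of known-step factors = 245.39
Overall factor = 10.0 mg/mL / (1.38 × 10^3 ng/mL) = 7246.4
Step-3 factor = 7246.4 / 245.39 = 29.531
v = 48.6 mL / 29.531 = 1.65 mL

1.65 mL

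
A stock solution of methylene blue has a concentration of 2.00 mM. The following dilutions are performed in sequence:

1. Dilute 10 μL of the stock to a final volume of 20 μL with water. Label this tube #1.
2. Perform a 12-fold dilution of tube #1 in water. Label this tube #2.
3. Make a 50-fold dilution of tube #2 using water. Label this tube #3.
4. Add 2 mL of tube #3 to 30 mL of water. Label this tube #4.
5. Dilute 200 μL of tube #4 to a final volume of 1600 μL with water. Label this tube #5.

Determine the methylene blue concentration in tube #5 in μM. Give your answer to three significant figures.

Step 1: 10 μL brought to 20 μL → factor 20/10 = 2
Step 2: 12-fold → factor 12
Step 3: 50-fold → factor 50
Step 4: 2 mL + 30 mL = 32 mL total → factor 32/2 = 16
Step 5: 200 μL brought to 1600 μL → factor 1600/200 = 8
Overall dilution factor = 2 × 12 × 50 × 16 × 8 = 1.536 × 10^5
Final = 2.00 mM / 1.536 × 10^5 = 1.302 × 10^-5 mM = 0.0130 μM

0.0130 μM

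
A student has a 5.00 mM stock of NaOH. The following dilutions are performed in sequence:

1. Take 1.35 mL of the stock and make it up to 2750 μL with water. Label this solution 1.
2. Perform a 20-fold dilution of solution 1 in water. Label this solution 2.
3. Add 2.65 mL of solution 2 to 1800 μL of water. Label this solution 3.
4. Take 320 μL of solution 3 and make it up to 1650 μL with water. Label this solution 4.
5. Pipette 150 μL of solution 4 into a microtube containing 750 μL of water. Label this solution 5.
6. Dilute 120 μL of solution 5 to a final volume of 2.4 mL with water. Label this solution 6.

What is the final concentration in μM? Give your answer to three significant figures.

Step 1: 1.35 mL brought to 2750 μL → factor 2.75/1.35 = 2.037
Step 2: 20-fold → factor 20
Step 3: 2.65 mL + 1800 μL = 4.45 mL total → factor 4.45/2.65 = 1.6792
Step 4: 320 μL brought to 1650 μL → factor 1650/320 = 5.1562
Step 5: 150 μL + 750 μL = 900 μL total → factor 900/150 = 6
Step 6: 120 μL brought to 2.4 mL → factor 2400/120 = 20
Overall dilution factor = 2.037 × 20 × 1.6792 × 5.1562 × 6 × 20 = 42331
Final = 5.00 mM / 42331 = 0.0001181 mM = 0.118 μM

0.118 μM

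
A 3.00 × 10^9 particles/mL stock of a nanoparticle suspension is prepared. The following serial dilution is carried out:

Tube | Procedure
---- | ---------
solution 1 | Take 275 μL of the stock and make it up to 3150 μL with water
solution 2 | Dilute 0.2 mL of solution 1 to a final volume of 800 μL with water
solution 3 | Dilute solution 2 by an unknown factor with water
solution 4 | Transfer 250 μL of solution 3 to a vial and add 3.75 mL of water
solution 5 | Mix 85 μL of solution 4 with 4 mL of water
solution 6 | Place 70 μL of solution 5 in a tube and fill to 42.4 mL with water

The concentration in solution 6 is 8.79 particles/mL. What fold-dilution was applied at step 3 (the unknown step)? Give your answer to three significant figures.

Step 1: 275 μL brought to 3150 μL → factor 3150/275 = 11.455
Step 2: 0.2 mL brought to 800 μL → factor 0.8/0.2 = 4
Step 3: unknown factor x
Step 4: 250 μL + 3.75 mL = 4000 μL total → factor 4000/250 = 16
Step 5: 85 μL + 4 mL = 4085 μL total → factor 4085/85 = 48.059
Step 6: 70 μL brought to 42.4 mL → factor 42400/70 = 605.71
Product of known-step factors = 2.134 × 10^7
Overall factor = 3.00 × 10^9 particles/mL / (8.79 particles/mL) = 3.413 × 10^8
x = 3.413 × 10^8 / 2.134 × 10^7 = 16.0

16.0-fold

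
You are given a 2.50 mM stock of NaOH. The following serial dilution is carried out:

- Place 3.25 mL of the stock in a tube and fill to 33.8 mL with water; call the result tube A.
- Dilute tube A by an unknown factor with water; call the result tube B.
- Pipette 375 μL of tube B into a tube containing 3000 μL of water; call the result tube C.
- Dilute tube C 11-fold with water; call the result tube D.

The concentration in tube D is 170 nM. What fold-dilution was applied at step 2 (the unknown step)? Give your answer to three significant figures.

14.3-fold

Step 1: 3.25 mL brought to 33.8 mL → factor 33.8/3.25 = 10.4
Step 2: unknown factor x
Step 3: 375 μL + 3000 μL = 3375 μL total → factor 3375/375 = 9
Step 4: 11-fold → factor 11
Product of known-step factors = 1029.6
Overall factor = 2.50 mM / (170 nM) = 14706
x = 14706 / 1029.6 = 14.3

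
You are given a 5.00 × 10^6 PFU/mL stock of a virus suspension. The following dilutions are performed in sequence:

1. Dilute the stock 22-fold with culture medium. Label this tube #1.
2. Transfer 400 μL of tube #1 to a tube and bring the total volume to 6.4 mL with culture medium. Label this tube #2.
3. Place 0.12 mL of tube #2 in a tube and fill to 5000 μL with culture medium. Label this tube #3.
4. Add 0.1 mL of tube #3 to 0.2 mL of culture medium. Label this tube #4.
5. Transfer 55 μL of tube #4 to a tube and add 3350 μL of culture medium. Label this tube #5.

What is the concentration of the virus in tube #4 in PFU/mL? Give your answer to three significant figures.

114 PFU/mL

Step 1: 22-fold → factor 22
Step 2: 400 μL brought to 6.4 mL → factor 6400/400 = 16
Step 3: 0.12 mL brought to 5000 μL → factor 5/0.12 = 41.667
Step 4: 0.1 mL + 0.2 mL = 0.3 mL total → factor 0.3/0.1 = 3
Dilution factor through tube #4 = 22 × 16 × 41.667 × 3 = 44000
[tube #4] = 5.00 × 10^6 PFU/mL / 44000 = 114 PFU/mL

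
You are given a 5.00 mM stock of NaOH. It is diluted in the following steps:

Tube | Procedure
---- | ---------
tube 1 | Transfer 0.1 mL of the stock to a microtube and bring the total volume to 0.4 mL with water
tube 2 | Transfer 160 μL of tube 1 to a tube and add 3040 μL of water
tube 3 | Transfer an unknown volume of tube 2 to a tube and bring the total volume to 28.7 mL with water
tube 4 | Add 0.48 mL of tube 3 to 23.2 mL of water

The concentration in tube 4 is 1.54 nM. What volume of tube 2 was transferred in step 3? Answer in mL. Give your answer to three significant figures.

Step 1: 0.1 mL brought to 0.4 mL → factor 0.4/0.1 = 4
Step 2: 160 μL + 3040 μL = 3200 μL total → factor 3200/160 = 20
Step 3: v brought to 28.7 mL → factor = 28.7 mL/v
Step 4: 0.48 mL + 23.2 mL = 23.68 mL total → factor 23.68/0.48 = 49.333
Product of known-step factors = 3946.7
Overall factor = 5.00 mM / (1.54 nM) = 3.2468 × 10^6
Step-3 factor = 3.2468 × 10^6 / 3946.7 = 822.66
v = 28.7 mL / 822.66 = 0.0349 mL

0.0349 mL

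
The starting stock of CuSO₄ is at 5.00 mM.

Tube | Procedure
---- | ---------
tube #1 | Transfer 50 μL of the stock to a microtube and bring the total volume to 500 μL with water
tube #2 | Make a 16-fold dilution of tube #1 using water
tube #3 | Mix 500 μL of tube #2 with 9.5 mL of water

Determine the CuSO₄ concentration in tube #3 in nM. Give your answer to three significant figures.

Step 1: 50 μL brought to 500 μL → factor 500/50 = 10
Step 2: 16-fold → factor 16
Step 3: 500 μL + 9.5 mL = 10000 μL total → factor 10000/500 = 20
Overall dilution factor = 10 × 16 × 20 = 3200
Final = 5.00 mM / 3200 = 0.001563 mM = 1.56 × 10^3 nM

1.56 × 10^3 nM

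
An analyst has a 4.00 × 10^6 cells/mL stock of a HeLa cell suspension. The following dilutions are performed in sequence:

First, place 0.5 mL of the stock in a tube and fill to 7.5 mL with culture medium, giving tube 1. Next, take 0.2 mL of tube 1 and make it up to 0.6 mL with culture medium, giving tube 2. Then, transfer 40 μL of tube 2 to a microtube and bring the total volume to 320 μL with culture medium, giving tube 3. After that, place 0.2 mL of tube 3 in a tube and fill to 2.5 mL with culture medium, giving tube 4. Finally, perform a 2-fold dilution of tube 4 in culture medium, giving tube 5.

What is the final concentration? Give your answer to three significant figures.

Step 1: 0.5 mL brought to 7.5 mL → factor 7.5/0.5 = 15
Step 2: 0.2 mL brought to 0.6 mL → factor 0.6/0.2 = 3
Step 3: 40 μL brought to 320 μL → factor 320/40 = 8
Step 4: 0.2 mL brought to 2.5 mL → factor 2.5/0.2 = 12.5
Step 5: 2-fold → factor 2
Overall dilution factor = 15 × 3 × 8 × 12.5 × 2 = 9000
Final = 4.00 × 10^6 cells/mL / 9000 = 444 cells/mL

444 cells/mL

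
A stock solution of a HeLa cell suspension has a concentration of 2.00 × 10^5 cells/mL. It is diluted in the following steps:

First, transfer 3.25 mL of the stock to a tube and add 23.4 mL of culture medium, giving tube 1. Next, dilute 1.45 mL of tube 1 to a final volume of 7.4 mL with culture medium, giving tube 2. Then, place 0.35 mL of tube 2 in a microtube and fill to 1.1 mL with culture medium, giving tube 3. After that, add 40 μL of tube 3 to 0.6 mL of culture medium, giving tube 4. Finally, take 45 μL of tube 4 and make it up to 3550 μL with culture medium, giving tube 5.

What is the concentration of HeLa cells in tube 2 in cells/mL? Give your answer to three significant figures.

Step 1: 3.25 mL + 23.4 mL = 26.65 mL total → factor 26.65/3.25 = 8.2
Step 2: 1.45 mL brought to 7.4 mL → factor 7.4/1.45 = 5.1034
Dilution factor through tube 2 = 8.2 × 5.1034 = 41.848
[tube 2] = 2.00 × 10^5 cells/mL / 41.848 = 4.78 × 10^3 cells/mL

4.78 × 10^3 cells/mL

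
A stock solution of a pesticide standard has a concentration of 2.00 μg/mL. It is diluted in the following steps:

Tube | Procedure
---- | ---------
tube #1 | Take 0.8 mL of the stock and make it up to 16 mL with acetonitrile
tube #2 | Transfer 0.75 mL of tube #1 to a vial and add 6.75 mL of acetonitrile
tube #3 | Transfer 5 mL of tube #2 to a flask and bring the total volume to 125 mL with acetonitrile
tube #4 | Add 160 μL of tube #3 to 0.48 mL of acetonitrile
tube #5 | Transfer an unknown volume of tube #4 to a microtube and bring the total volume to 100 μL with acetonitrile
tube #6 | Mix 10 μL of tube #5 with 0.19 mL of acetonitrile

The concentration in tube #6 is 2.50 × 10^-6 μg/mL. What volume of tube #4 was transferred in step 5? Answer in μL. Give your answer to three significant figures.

Step 1: 0.8 mL brought to 16 mL → factor 16/0.8 = 20
Step 2: 0.75 mL + 6.75 mL = 7.5 mL total → factor 7.5/0.75 = 10
Step 3: 5 mL brought to 125 mL → factor 125/5 = 25
Step 4: 160 μL + 0.48 mL = 640 μL total → factor 640/160 = 4
Step 5: v brought to 100 μL → factor = 100 μL/v
Step 6: 10 μL + 0.19 mL = 200 μL total → factor 200/10 = 20
Product of known-step factors = 4 × 10^5
Overall factor = 2.00 μg/mL / (2.50 × 10^-6 μg/mL) = 8 × 10^5
Step-5 factor = 8 × 10^5 / 4 × 10^5 = 2
v = 100 μL / 2 = 50.0 μL

50.0 μL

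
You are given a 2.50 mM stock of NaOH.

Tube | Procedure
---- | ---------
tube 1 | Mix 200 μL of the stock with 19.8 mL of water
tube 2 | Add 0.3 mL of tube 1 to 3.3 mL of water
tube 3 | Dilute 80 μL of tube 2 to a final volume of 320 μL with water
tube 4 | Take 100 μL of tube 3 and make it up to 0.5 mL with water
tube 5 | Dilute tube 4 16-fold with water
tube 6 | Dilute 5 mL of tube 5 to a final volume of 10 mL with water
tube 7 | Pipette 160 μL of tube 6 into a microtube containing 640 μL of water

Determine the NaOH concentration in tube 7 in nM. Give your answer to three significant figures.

0.651 nM

Step 1: 200 μL + 19.8 mL = 20000 μL total → factor 20000/200 = 100
Step 2: 0.3 mL + 3.3 mL = 3.6 mL total → factor 3.6/0.3 = 12
Step 3: 80 μL brought to 320 μL → factor 320/80 = 4
Step 4: 100 μL brought to 0.5 mL → factor 500/100 = 5
Step 5: 16-fold → factor 16
Step 6: 5 mL brought to 10 mL → factor 10/5 = 2
Step 7: 160 μL + 640 μL = 800 μL total → factor 800/160 = 5
Overall dilution factor = 100 × 12 × 4 × 5 × 16 × 2 × 5 = 3.84 × 10^6
Final = 2.50 mM / 3.84 × 10^6 = 6.510 × 10^-7 mM = 0.651 nM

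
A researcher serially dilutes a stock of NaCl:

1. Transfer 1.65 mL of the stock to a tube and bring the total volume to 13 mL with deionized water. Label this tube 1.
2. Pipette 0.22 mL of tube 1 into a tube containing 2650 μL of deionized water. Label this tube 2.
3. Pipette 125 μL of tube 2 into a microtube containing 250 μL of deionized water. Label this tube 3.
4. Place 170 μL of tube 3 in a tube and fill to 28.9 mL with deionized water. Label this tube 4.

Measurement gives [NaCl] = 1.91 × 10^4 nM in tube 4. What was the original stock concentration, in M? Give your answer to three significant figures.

Step 1: 1.65 mL brought to 13 mL → factor 13/1.65 = 7.8788
Step 2: 0.22 mL + 2650 μL = 2.87 mL total → factor 2.87/0.22 = 13.045
Step 3: 125 μL + 250 μL = 375 μL total → factor 375/125 = 3
Step 4: 170 μL brought to 28.9 mL → factor 28900/170 = 170
Overall dilution factor = 7.8788 × 13.045 × 3 × 170 = 52419
Stock = 1.91 × 10^4 nM × 52419 = 1.001 × 10^9 nM = 1.00 M

1.00 M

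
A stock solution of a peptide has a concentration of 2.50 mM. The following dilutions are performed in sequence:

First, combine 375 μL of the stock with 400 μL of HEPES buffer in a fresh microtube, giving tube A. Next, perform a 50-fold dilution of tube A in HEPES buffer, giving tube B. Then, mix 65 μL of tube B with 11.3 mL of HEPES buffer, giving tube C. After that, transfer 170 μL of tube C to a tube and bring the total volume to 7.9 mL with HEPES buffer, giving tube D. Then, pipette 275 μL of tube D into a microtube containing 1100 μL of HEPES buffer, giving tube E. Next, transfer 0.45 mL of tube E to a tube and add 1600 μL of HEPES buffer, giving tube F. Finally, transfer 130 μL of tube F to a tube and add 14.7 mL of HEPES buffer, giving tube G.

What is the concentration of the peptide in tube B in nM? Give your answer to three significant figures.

2.42 × 10^4 nM

Step 1: 375 μL + 400 μL = 775 μL total → factor 775/375 = 2.0667
Step 2: 50-fold → factor 50
Dilution factor through tube B = 2.0667 × 50 = 103.33
[tube B] = 2.50 mM / 103.33 = 0.02419 mM = 2.42 × 10^4 nM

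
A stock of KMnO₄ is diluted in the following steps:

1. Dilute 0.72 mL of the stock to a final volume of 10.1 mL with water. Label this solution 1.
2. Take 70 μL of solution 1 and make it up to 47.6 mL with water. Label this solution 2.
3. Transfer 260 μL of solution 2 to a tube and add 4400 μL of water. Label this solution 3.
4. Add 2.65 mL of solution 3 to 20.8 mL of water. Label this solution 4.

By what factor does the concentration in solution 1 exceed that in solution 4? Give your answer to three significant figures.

Step 1: 0.72 mL brought to 10.1 mL → factor 10.1/0.72 = 14.028
Step 2: 70 μL brought to 47.6 mL → factor 47600/70 = 680
Step 3: 260 μL + 4400 μL = 4660 μL total → factor 4660/260 = 17.923
Step 4: 2.65 mL + 20.8 mL = 23.45 mL total → factor 23.45/2.65 = 8.8491
Dilution factor to solution 1 = 14.028; to solution 4 = 1.5129 × 10^6
[solution 1]/[solution 4] = (factor to solution 4)/(factor to solution 1) = 1.5129 × 10^6/14.028 = 1.08 × 10^5

1.08 × 10^5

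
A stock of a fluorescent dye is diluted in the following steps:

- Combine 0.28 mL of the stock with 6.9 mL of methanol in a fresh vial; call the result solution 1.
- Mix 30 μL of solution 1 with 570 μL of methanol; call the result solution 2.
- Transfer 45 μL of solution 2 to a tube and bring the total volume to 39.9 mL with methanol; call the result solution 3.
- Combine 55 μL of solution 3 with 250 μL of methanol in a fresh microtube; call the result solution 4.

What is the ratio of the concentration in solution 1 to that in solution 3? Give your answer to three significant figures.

Step 1: 0.28 mL + 6.9 mL = 7.18 mL total → factor 7.18/0.28 = 25.643
Step 2: 30 μL + 570 μL = 600 μL total → factor 600/30 = 20
Step 3: 45 μL brought to 39.9 mL → factor 39900/45 = 886.67
Dilution factor to solution 1 = 25.643; to solution 3 = 4.5473 × 10^5
[solution 1]/[solution 3] = (factor to solution 3)/(factor to solution 1) = 4.5473 × 10^5/25.643 = 1.77 × 10^4

1.77 × 10^4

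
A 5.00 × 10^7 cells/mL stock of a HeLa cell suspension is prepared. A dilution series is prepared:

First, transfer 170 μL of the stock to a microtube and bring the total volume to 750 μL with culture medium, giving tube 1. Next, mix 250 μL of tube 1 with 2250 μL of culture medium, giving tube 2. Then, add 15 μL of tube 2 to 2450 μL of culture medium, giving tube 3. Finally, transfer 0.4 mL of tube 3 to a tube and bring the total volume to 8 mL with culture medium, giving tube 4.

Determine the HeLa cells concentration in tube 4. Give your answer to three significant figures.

Step 1: 170 μL brought to 750 μL → factor 750/170 = 4.4118
Step 2: 250 μL + 2250 μL = 2500 μL total → factor 2500/250 = 10
Step 3: 15 μL + 2450 μL = 2465 μL total → factor 2465/15 = 164.33
Step 4: 0.4 mL brought to 8 mL → factor 8/0.4 = 20
Overall dilution factor = 4.4118 × 10 × 164.33 × 20 = 1.45 × 10^5
Final = 5.00 × 10^7 cells/mL / 1.45 × 10^5 = 345 cells/mL

345 cells/mL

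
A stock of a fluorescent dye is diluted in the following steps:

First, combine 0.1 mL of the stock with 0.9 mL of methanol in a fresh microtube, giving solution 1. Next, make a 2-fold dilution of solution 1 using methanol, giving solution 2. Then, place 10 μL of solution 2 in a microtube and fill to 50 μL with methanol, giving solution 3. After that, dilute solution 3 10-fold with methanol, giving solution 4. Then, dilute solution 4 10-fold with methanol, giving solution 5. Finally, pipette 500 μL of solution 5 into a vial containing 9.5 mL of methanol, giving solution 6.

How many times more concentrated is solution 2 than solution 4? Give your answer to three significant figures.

Step 1: 0.1 mL + 0.9 mL = 1 mL total → factor 1/0.1 = 10
Step 2: 2-fold → factor 2
Step 3: 10 μL brought to 50 μL → factor 50/10 = 5
Step 4: 10-fold → factor 10
Dilution factor to solution 2 = 20; to solution 4 = 1000
[solution 2]/[solution 4] = (factor to solution 4)/(factor to solution 2) = 1000/20 = 50.0

50.0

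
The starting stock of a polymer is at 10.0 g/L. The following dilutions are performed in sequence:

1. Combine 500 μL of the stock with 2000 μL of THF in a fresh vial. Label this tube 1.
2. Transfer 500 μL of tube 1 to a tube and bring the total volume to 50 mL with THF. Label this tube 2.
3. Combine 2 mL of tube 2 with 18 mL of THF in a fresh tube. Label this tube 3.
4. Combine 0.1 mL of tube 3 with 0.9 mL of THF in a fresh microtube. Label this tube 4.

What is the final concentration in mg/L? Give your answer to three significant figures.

Step 1: 500 μL + 2000 μL = 2500 μL total → factor 2500/500 = 5
Step 2: 500 μL brought to 50 mL → factor 50000/500 = 100
Step 3: 2 mL + 18 mL = 20 mL total → factor 20/2 = 10
Step 4: 0.1 mL + 0.9 mL = 1 mL total → factor 1/0.1 = 10
Overall dilution factor = 5 × 100 × 10 × 10 = 50000
Final = 10.0 g/L / 50000 = 0.0002000 g/L = 0.200 mg/L

0.200 mg/L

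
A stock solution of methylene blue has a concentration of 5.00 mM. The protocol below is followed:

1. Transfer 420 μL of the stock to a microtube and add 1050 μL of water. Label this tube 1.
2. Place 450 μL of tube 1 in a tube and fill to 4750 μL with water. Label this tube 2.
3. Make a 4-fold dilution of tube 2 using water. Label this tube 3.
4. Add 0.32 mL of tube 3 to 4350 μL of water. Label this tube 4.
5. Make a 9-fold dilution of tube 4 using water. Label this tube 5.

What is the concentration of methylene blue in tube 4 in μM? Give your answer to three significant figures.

2.32 μM

Step 1: 420 μL + 1050 μL = 1470 μL total → factor 1470/420 = 3.5
Step 2: 450 μL brought to 4750 μL → factor 4750/450 = 10.556
Step 3: 4-fold → factor 4
Step 4: 0.32 mL + 4350 μL = 4.67 mL total → factor 4.67/0.32 = 14.594
Dilution factor through tube 4 = 3.5 × 10.556 × 4 × 14.594 = 2156.6
[tube 4] = 5.00 mM / 2156.6 = 0.002318 mM = 2.32 μM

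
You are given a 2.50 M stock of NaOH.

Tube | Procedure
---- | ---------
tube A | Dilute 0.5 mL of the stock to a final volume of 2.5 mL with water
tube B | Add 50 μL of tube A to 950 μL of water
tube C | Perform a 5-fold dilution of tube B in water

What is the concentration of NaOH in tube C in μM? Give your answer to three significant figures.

5.00 × 10^3 μM

Step 1: 0.5 mL brought to 2.5 mL → factor 2.5/0.5 = 5
Step 2: 50 μL + 950 μL = 1000 μL total → factor 1000/50 = 20
Step 3: 5-fold → factor 5
Overall dilution factor = 5 × 20 × 5 = 500
Final = 2.50 M / 500 = 0.005000 M = 5.00 × 10^3 μM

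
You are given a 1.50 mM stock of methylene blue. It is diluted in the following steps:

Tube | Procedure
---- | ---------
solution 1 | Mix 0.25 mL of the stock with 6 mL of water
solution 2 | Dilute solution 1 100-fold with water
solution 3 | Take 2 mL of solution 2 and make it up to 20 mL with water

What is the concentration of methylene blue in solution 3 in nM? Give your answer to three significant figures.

60.0 nM

Step 1: 0.25 mL + 6 mL = 6.25 mL total → factor 6.25/0.25 = 25
Step 2: 100-fold → factor 100
Step 3: 2 mL brought to 20 mL → factor 20/2 = 10
Overall dilution factor = 25 × 100 × 10 = 25000
Final = 1.50 mM / 25000 = 6.000 × 10^-5 mM = 60.0 nM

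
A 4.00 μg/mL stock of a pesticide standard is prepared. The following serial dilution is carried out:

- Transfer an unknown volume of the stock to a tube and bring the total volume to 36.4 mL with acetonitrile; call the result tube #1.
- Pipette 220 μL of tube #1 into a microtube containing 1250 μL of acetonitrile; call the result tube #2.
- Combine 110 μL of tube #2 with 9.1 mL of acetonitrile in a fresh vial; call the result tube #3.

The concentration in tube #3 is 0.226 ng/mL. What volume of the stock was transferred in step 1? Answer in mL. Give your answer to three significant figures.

1.15 mL

Step 1: v brought to 36.4 mL → factor = 36.4 mL/v
Step 2: 220 μL + 1250 μL = 1470 μL total → factor 1470/220 = 6.6818
Step 3: 110 μL + 9.1 mL = 9210 μL total → factor 9210/110 = 83.727
Product of known-step factors = 559.45
Overall factor = 4.00 μg/mL / (0.226 ng/mL) = 17699
Step-1 factor = 17699 / 559.45 = 31.637
v = 36.4 mL / 31.637 = 1.15 mL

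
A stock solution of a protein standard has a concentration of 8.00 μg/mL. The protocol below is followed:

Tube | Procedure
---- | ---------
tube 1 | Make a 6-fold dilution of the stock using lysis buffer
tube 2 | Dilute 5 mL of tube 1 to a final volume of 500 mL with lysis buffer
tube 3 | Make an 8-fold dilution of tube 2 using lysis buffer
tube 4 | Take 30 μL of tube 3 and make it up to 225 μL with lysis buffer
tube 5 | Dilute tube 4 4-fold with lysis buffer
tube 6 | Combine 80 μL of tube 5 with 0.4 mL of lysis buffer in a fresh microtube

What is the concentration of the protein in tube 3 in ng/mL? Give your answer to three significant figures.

1.67 ng/mL

Step 1: 6-fold → factor 6
Step 2: 5 mL brought to 500 mL → factor 500/5 = 100
Step 3: 8-fold → factor 8
Dilution factor through tube 3 = 6 × 100 × 8 = 4800
[tube 3] = 8.00 μg/mL / 4800 = 0.001667 μg/mL = 1.67 ng/mL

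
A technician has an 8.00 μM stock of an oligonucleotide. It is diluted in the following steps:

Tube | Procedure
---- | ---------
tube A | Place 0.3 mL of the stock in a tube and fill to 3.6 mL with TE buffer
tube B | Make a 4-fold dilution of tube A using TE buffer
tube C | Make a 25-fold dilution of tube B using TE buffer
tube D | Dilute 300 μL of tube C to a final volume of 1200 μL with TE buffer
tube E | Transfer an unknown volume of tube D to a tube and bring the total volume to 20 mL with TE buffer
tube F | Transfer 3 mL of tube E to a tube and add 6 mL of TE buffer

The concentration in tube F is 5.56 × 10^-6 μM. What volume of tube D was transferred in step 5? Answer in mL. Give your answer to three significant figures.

Step 1: 0.3 mL brought to 3.6 mL → factor 3.6/0.3 = 12
Step 2: 4-fold → factor 4
Step 3: 25-fold → factor 25
Step 4: 300 μL brought to 1200 μL → factor 1200/300 = 4
Step 5: v brought to 20 mL → factor = 20 mL/v
Step 6: 3 mL + 6 mL = 9 mL total → factor 9/3 = 3
Product of known-step factors = 14400
Overall factor = 8.00 μM / (5.56 × 10^-6 μM) = 1.4388 × 10^6
Step-5 factor = 1.4388 × 10^6 / 14400 = 99.92
v = 20 mL / 99.92 = 0.200 mL

0.200 mL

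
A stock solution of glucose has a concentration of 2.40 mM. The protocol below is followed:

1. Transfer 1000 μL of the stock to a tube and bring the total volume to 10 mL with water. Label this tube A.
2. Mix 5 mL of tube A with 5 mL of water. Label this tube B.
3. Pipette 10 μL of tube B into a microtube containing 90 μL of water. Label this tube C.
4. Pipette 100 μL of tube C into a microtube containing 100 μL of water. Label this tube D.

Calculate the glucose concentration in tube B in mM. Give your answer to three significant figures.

Step 1: 1000 μL brought to 10 mL → factor 10000/1000 = 10
Step 2: 5 mL + 5 mL = 10 mL total → factor 10/5 = 2
Dilution factor through tube B = 10 × 2 = 20
[tube B] = 2.40 mM / 20 = 0.120 mM

0.120 mM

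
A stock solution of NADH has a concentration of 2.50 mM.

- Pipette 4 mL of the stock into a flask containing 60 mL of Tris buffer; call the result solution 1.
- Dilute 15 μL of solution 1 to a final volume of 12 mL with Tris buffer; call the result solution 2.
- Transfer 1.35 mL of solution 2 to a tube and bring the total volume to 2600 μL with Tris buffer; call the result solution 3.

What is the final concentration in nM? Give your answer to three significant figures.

Step 1: 4 mL + 60 mL = 64 mL total → factor 64/4 = 16
Step 2: 15 μL brought to 12 mL → factor 12000/15 = 800
Step 3: 1.35 mL brought to 2600 μL → factor 2.6/1.35 = 1.9259
Overall dilution factor = 16 × 800 × 1.9259 = 24652
Final = 2.50 mM / 24652 = 0.0001014 mM = 101 nM

101 nM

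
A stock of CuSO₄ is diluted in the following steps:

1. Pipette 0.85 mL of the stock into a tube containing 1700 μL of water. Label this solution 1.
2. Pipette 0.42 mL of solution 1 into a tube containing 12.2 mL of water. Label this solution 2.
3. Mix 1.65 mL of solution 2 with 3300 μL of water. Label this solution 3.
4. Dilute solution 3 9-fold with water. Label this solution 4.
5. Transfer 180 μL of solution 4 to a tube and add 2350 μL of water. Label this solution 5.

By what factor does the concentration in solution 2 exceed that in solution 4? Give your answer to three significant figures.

Step 1: 0.85 mL + 1700 μL = 2.55 mL total → factor 2.55/0.85 = 3
Step 2: 0.42 mL + 12.2 mL = 12.62 mL total → factor 12.62/0.42 = 30.048
Step 3: 1.65 mL + 3300 μL = 4.95 mL total → factor 4.95/1.65 = 3
Step 4: 9-fold → factor 9
Dilution factor to solution 2 = 90.143; to solution 4 = 2433.9
[solution 2]/[solution 4] = (factor to solution 4)/(factor to solution 2) = 2433.9/90.143 = 27.0

27.0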